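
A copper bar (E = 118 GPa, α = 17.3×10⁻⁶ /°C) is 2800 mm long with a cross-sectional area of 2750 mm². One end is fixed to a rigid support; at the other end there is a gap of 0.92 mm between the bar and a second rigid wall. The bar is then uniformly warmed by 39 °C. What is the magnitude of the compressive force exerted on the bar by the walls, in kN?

Free thermal elongation = αΔT L = 17.3×10⁻⁶ × 39 × 2800 = 1.889 mm.
This exceeds the 0.92 mm gap, so the wall pushes back. The portion of expansion that must be recovered elastically is δ_free − gap = 1.889 − 0.92 = 0.9692 mm.
So σ = E(δ_free − g)/L = 118×10³ × 0.9692/2800 = 40.84 MPa.
Force on the wall = σA = 40.84 × 2750 mm² = 112.3 kN.

P ≈ 112 kN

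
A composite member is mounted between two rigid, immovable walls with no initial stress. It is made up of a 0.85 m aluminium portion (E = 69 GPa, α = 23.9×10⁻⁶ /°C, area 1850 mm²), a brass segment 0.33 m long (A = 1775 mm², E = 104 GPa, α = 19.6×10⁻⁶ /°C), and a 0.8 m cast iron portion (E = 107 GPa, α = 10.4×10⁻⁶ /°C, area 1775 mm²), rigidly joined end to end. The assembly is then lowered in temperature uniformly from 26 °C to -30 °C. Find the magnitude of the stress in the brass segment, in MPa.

σ ≈ 87.5 MPa (tensile)

If the supports were absent, the total length change would be Σ αᵢΔT Lᵢ = 23.9×10⁻⁶×56×850 + 19.6×10⁻⁶×56×330 + 10.4×10⁻⁶×56×800 = 1.966 mm.
The walls prevent any net length change, so an axial force P (same in every segment) develops. Compatibility: P · Σ Lᵢ/(AᵢEᵢ) = δ_free.
The series flexibility is Σ Lᵢ/(AᵢEᵢ) = 850/(1850×69×10³) + 330/(1775×104×10³) + 800/(1775×107×10³) = 1.266×10⁻⁵ mm/N.
P = 1.966 / 1.266×10⁻⁵ = 155300 N = 155.3 kN, tensile.
σ_{brass} = P / A = 155300 / 1775 = 87.49 MPa.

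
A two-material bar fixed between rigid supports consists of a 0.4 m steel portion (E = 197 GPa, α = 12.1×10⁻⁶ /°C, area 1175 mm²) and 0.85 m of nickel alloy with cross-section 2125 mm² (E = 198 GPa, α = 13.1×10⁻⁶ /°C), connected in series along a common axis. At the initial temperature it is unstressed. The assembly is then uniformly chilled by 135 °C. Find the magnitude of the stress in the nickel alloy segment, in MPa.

σ ≈ 271 MPa (tensile)

With the walls removed the bar would change length by δ_free = Σ αᵢΔT Lᵢ = 12.1×10⁻⁶×135×400 + 13.1×10⁻⁶×135×850 = 2.157 mm.
Since the ends are fixed, an axial force P builds up, equal in every segment, with P · Σ Lᵢ/(AᵢEᵢ) = δ_free.
The series flexibility is Σ Lᵢ/(AᵢEᵢ) = 400/(1175×197×10³) + 850/(2125×198×10³) = 3.748×10⁻⁶ mm/N.
Hence P = δ_free / Σ(L/AE) = 2.157/3.748×10⁻⁶ = 575.4 kN (tensile).
σ_{nickel alloy} = P / A = 575400 / 2125 = 270.8 MPa.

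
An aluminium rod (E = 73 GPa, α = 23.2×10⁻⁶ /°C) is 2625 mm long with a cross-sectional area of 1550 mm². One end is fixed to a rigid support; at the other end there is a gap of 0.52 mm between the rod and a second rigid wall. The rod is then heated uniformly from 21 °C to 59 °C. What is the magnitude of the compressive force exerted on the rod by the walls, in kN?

Unrestrained expansion: δ_free = αΔT L = 23.2×10⁻⁶ × 38 × 2625 = 2.314 mm.
This exceeds the 0.52 mm gap, so the wall pushes back. The portion of expansion that must be recovered elastically is δ_free − gap = 2.314 − 0.52 = 1.794 mm.
So σ = E(δ_free − g)/L = 73×10³ × 1.794/2625 = 49.9 MPa.
P = σA = 49.9 × 1550 = 77.34 kN.

P ≈ 77.3 kN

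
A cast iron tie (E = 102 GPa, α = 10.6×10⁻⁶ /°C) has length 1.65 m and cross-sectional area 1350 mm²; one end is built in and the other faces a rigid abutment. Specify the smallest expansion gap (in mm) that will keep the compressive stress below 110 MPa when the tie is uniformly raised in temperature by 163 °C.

Free expansion if unrestrained: δ_free = αΔT L = 10.6×10⁻⁶ × 163 × 1650 = 2.851 mm.
A stress of 110 MPa corresponds to the wall pushing the tie back by σL/E = 110×1650/(102×10³) = 1.779 mm.
The gap must absorb the remainder: g_min = 2.851 − 1.779 = 1.071 mm.

g ≈ 1.07 mm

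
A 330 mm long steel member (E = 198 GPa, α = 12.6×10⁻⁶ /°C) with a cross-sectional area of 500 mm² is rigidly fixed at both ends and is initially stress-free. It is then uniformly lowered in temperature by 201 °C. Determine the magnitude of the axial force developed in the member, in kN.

With zero net strain, σ = E·αΔT = 198 GPa × 12.6×10⁻⁶ × 201 = 501.5 MPa.
Then P = σA = 501.5 × 500 mm² = 250.7 kN, tensile.

P ≈ 251 kN (tensile)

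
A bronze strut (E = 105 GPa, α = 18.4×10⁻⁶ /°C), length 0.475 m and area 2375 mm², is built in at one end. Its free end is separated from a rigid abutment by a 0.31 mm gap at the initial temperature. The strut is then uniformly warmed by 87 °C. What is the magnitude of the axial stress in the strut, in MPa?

σ ≈ 99.6 MPa (compressive)

Unrestrained expansion: δ_free = αΔT L = 18.4×10⁻⁶ × 87 × 475 = 0.7604 mm.
After closing the 0.31 mm clearance, 0.7604 − 0.31 = 0.4504 mm of expansion remains to be suppressed by the wall.
So σ = E(δ_free − g)/L = 105×10³ × 0.4504/475 = 99.56 MPa.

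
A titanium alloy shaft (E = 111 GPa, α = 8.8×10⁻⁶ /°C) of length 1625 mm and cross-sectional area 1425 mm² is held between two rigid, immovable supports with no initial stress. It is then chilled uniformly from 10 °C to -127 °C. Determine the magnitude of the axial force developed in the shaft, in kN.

The ends cannot move, so σ = EαΔT = 111×10³ × 8.8×10⁻⁶ × 137 = 133.8 MPa.
Then P = σA = 133.8 × 1425 mm² = 190.7 kN, tensile.

P ≈ 191 kN (tensile)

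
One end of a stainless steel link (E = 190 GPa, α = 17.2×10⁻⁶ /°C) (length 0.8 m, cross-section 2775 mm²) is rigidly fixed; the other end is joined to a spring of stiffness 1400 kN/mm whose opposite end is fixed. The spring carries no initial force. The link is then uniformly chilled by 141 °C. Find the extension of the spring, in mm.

δ ≈ 0.621 mm

If the spring were absent the link would shorten by αΔT L = 17.2×10⁻⁶ × 141 × 800 = 1.94 mm.
With a force P in the spring, the elastic change of the link is PL/(AE) and that of the spring is P/k; compatibility requires their sum to equal δ_free.
So P = δ_free / [L/(AE) + 1/k] = 1.94 / [ 800/(2775×190×10³) + 1/(1400×10³) ].
P = 1.94 / 2.232×10⁻⁶ = 869400 N.
Spring extension = P/k = 869400/(1400×10³) = 0.621 mm.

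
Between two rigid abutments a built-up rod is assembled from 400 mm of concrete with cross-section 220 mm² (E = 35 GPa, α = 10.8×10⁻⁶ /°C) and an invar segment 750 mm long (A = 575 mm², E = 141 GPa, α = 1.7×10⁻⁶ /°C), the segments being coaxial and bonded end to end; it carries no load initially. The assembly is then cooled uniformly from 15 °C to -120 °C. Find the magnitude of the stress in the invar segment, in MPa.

With the walls removed the bar would change length by δ_free = Σ αᵢΔT Lᵢ = 10.8×10⁻⁶×135×400 + 1.7×10⁻⁶×135×750 = 0.7553 mm.
The rigid supports impose zero overall length change; the single axial force P common to all segments must satisfy P Σ Lᵢ/(AᵢEᵢ) = δ_free.
Σ Lᵢ/(AᵢEᵢ) = 400/(220×35×10³) + 750/(575×141×10³) = 6.12×10⁻⁵ mm/N.
So P = 0.7553 / 6.12×10⁻⁵ = 12.34 kN, tensile.
σ_{invar} = P / A = 12340 / 575 = 21.46 MPa.

σ ≈ 21.5 MPa (tensile)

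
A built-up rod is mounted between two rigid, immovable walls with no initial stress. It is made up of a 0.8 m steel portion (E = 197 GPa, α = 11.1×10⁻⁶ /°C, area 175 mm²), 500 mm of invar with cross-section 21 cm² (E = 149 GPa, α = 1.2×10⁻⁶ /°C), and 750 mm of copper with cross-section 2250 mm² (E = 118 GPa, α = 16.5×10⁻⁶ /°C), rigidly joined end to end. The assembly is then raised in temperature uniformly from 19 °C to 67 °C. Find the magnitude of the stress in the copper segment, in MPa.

If the supports were absent, the total length change would be Σ αᵢΔT Lᵢ = 11.1×10⁻⁶×48×800 + 1.2×10⁻⁶×48×500 + 16.5×10⁻⁶×48×750 = 1.049 mm.
Since the ends are fixed, an axial force P builds up, equal in every segment, with P · Σ Lᵢ/(AᵢEᵢ) = δ_free.
Σ Lᵢ/(AᵢEᵢ) = 800/(175×197×10³) + 500/(2100×149×10³) + 750/(2250×118×10³) = 2.763×10⁻⁵ mm/N.
P = 1.049 / 2.763×10⁻⁵ = 37970 N = 37.97 kN, compressive.
σ_{copper} = P / A = 37970 / 2250 = 16.88 MPa.

σ ≈ 16.9 MPa (compressive)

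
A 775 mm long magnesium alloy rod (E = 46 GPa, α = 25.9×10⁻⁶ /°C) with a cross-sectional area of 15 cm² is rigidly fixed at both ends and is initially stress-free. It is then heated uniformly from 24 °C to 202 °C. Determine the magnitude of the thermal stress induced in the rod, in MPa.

With length fixed, the mechanical strain must cancel the thermal strain αΔT = 25.9×10⁻⁶ × 178 = 4610.2×10⁻⁶.
σ = EαΔT = 46×10³ × 25.9×10⁻⁶ × 178 = 212.1 MPa (compressive; the rod is trying to expand).

σ ≈ 212 MPa (compressive)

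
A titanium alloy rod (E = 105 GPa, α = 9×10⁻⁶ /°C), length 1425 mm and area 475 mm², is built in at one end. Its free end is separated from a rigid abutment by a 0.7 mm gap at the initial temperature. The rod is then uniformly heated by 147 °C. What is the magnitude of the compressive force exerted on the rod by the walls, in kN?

P ≈ 41.5 kN

If the wall were absent the rod would grow by αΔT L = 9×10⁻⁶ × 147 × 1425 = 1.885 mm.
After closing the 0.7 mm clearance, 1.885 − 0.7 = 1.185 mm of expansion remains to be suppressed by the wall.
So σ = E(δ_free − g)/L = 105×10³ × 1.185/1425 = 87.34 MPa.
P = σA = 87.34 × 475 = 41.48 kN.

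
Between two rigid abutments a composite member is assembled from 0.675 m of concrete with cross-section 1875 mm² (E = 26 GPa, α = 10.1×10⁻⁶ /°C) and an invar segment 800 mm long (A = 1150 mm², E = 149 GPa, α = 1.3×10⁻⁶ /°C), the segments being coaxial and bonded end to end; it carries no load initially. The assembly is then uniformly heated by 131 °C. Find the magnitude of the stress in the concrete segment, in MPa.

σ ≈ 29.7 MPa (compressive)

If the supports were absent, the total length change would be Σ αᵢΔT Lᵢ = 10.1×10⁻⁶×131×675 + 1.3×10⁻⁶×131×800 = 1.029 mm.
Since the ends are fixed, an axial force P builds up, equal in every segment, with P · Σ Lᵢ/(AᵢEᵢ) = δ_free.
Σ Lᵢ/(AᵢEᵢ) = 675/(1875×26×10³) + 800/(1150×149×10³) = 1.851×10⁻⁵ mm/N.
So P = 1.029 / 1.851×10⁻⁵ = 55.59 kN, compressive.
σ_{concrete} = P / A = 55590 / 1875 = 29.65 MPa.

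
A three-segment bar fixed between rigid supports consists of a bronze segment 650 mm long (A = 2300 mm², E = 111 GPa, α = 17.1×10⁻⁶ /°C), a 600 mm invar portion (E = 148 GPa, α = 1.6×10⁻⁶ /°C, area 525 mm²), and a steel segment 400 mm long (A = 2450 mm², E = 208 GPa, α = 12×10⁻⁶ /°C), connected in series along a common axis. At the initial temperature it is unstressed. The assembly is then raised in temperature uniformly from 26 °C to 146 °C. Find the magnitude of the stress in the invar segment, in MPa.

σ ≈ 349 MPa (compressive)

Free thermal expansion of the whole bar: Σ αᵢΔT Lᵢ = 17.1×10⁻⁶×120×650 + 1.6×10⁻⁶×120×600 + 12×10⁻⁶×120×400 = 2.025 mm.
The walls prevent any net length change, so an axial force P (same in every segment) develops. Compatibility: P · Σ Lᵢ/(AᵢEᵢ) = δ_free.
Σ Lᵢ/(AᵢEᵢ) = 650/(2300×111×10³) + 600/(525×148×10³) + 400/(2450×208×10³) = 1.105×10⁻⁵ mm/N.
So P = 2.025 / 1.105×10⁻⁵ = 183.2 kN, compressive.
σ_{invar} = P / A = 183200 / 525 = 349 MPa.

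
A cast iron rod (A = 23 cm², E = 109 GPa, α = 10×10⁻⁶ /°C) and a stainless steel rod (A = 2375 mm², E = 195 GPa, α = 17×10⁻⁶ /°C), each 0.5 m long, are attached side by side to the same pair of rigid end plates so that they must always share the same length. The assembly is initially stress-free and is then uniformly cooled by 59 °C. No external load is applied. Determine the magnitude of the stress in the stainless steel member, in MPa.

Both members must finish at the same length. With the larger α, the stainless steel tends to over-contract; the plates restrain it, putting the stainless steel in tension and the cast iron in compression. With no external load the two internal forces are equal and opposite, magnitude P.
Setting the final lengths equal and cancelling L: (α₁ − α₂)ΔT = P/(A₁E₁) + P/(A₂E₂).
|α₁ − α₂|·ΔT = 7×10⁻⁶ × 59 = 0.000413.
1/(A₁E₁) + 1/(A₂E₂) = 1/(2300×109×10³) + 1/(2375×195×10³) = 6.148×10⁻⁹ N⁻¹.
P = 0.000413 / 6.148×10⁻⁹ = 67180 N = 67.18 kN.
σ_{stainless steel} = P/A₂ = 67180/2375 = 28.28 MPa, tensile.

σ ≈ 28.3 MPa (tensile)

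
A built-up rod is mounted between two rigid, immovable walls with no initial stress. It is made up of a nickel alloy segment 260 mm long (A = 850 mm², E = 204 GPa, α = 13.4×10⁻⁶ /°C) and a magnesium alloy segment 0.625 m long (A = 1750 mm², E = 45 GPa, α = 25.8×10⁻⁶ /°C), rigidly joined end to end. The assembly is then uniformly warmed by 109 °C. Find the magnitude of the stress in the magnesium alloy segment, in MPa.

σ ≈ 129 MPa (compressive)

Free thermal expansion of the whole bar: Σ αᵢΔT Lᵢ = 13.4×10⁻⁶×109×260 + 25.8×10⁻⁶×109×625 = 2.137 mm.
The rigid supports impose zero overall length change; the single axial force P common to all segments must satisfy P Σ Lᵢ/(AᵢEᵢ) = δ_free.
The series flexibility is Σ Lᵢ/(AᵢEᵢ) = 260/(850×204×10³) + 625/(1750×45×10³) = 9.436×10⁻⁶ mm/N.
P = 2.137 / 9.436×10⁻⁶ = 226500 N = 226.5 kN, compressive.
σ_{magnesium alloy} = P / A = 226500 / 1750 = 129.4 MPa.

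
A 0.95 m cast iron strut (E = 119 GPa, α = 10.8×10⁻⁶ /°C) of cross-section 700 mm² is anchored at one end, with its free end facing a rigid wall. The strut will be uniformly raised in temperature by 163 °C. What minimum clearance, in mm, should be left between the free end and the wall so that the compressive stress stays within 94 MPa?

Free expansion if unrestrained: δ_free = αΔT L = 10.8×10⁻⁶ × 163 × 950 = 1.672 mm.
A stress of 94 MPa corresponds to the wall pushing the strut back by σL/E = 94×950/(119×10³) = 0.7504 mm.
So the gap has to take up the difference, g_min = δ_free − σL/E = 1.672 − 0.7504 = 0.922 mm.

g ≈ 0.922 mm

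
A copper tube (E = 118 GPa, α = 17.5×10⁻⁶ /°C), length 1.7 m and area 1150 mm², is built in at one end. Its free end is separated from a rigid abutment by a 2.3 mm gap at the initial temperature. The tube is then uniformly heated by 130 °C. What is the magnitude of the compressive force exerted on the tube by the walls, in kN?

If the wall were absent the tube would grow by αΔT L = 17.5×10⁻⁶ × 130 × 1700 = 3.867 mm.
This exceeds the 2.3 mm gap, so the wall pushes back. The portion of expansion that must be recovered elastically is δ_free − gap = 3.867 − 2.3 = 1.567 mm.
So σ = E(δ_free − g)/L = 118×10³ × 1.567/1700 = 108.8 MPa.
Force on the wall = σA = 108.8 × 1150 mm² = 125.1 kN.

P ≈ 125 kN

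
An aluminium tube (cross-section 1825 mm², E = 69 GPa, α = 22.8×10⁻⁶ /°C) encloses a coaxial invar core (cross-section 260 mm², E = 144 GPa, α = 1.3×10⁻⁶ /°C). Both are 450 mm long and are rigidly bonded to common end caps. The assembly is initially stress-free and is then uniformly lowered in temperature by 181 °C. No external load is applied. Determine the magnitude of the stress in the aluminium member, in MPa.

Both members must finish at the same length. With the larger α, the aluminium tends to over-contract; the plates restrain it, putting the aluminium in tension and the invar in compression. With no external load the two internal forces are equal and opposite, magnitude P.
Setting the final lengths equal and cancelling L: (α₁ − α₂)ΔT = P/(A₁E₁) + P/(A₂E₂).
|α₁ − α₂|·ΔT = 21.5×10⁻⁶ × 181 = 0.003891.
1/(A₁E₁) + 1/(A₂E₂) = 1/(1825×69×10³) + 1/(260×144×10³) = 3.465×10⁻⁸ N⁻¹.
P = 0.003891 / 3.465×10⁻⁸ = 112300 N = 112.3 kN.
σ_{aluminium} = P/A₁ = 112300/1825 = 61.54 MPa, tensile.

σ ≈ 61.5 MPa (tensile)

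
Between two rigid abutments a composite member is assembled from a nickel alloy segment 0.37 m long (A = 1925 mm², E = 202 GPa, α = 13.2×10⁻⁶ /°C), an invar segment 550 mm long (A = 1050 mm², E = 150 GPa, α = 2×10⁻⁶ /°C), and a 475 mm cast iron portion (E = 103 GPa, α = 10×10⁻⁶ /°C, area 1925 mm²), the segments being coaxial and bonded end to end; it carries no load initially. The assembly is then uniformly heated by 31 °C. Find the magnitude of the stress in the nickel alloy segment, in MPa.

σ ≈ 25.3 MPa (compressive)

If the supports were absent, the total length change would be Σ αᵢΔT Lᵢ = 13.2×10⁻⁶×31×370 + 2×10⁻⁶×31×550 + 10×10⁻⁶×31×475 = 0.3328 mm.
Since the ends are fixed, an axial force P builds up, equal in every segment, with P · Σ Lᵢ/(AᵢEᵢ) = δ_free.
Σ Lᵢ/(AᵢEᵢ) = 370/(1925×202×10³) + 550/(1050×150×10³) + 475/(1925×103×10³) = 6.839×10⁻⁶ mm/N.
Hence P = δ_free / Σ(L/AE) = 0.3328/6.839×10⁻⁶ = 48.65 kN (compressive).
σ_{nickel alloy} = P / A = 48650 / 1925 = 25.27 MPa.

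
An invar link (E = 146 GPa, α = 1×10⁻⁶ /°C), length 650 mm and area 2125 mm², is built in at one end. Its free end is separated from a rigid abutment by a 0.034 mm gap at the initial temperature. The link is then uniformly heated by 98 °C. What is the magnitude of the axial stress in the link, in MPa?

σ ≈ 6.67 MPa (compressive)

Unrestrained expansion: δ_free = αΔT L = 1×10⁻⁶ × 98 × 650 = 0.0637 mm.
After closing the 0.034 mm clearance, 0.0637 − 0.034 = 0.0297 mm of expansion remains to be suppressed by the wall.
That suppressed elongation corresponds to σ = E·Δ/L = 146×10³ × 0.0297/650 = 6.671 MPa.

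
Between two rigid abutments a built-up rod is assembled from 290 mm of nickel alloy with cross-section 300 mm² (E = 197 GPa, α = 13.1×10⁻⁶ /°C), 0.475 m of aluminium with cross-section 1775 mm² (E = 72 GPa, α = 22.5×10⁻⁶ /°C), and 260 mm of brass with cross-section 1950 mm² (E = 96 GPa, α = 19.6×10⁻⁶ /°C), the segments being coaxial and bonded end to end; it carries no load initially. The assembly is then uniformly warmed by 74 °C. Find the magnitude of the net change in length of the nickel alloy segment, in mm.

|ΔL| ≈ 0.429 mm

If the supports were absent, the total length change would be Σ αᵢΔT Lᵢ = 13.1×10⁻⁶×74×290 + 22.5×10⁻⁶×74×475 + 19.6×10⁻⁶×74×260 = 1.449 mm.
The rigid supports impose zero overall length change; the single axial force P common to all segments must satisfy P Σ Lᵢ/(AᵢEᵢ) = δ_free.
The series flexibility is Σ Lᵢ/(AᵢEᵢ) = 290/(300×197×10³) + 475/(1775×72×10³) + 260/(1950×96×10³) = 1.001×10⁻⁵ mm/N.
P = 1.449 / 1.001×10⁻⁵ = 144700 N = 144.7 kN, compressive.
For the nickel alloy segment, free thermal change = 13.1×10⁻⁶×74×290 = 0.2811 mm and elastic change from P = 144700×290/(300×197×10³) = 0.7102 mm; these oppose, so the net change is 0.429 mm (segment shortens).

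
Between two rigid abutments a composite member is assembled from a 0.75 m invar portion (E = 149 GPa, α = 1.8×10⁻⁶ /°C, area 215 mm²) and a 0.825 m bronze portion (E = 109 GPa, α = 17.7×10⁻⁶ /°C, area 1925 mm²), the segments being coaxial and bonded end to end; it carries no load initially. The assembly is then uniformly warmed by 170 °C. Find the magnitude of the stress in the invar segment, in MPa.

With the walls removed the bar would change length by δ_free = Σ αᵢΔT Lᵢ = 1.8×10⁻⁶×170×750 + 17.7×10⁻⁶×170×825 = 2.712 mm.
Since the ends are fixed, an axial force P builds up, equal in every segment, with P · Σ Lᵢ/(AᵢEᵢ) = δ_free.
The series flexibility is Σ Lᵢ/(AᵢEᵢ) = 750/(215×149×10³) + 825/(1925×109×10³) = 2.734×10⁻⁵ mm/N.
P = 2.712 / 2.734×10⁻⁵ = 99180 N = 99.18 kN, compressive.
σ_{invar} = P / A = 99180 / 215 = 461.3 MPa.

σ ≈ 461 MPa (compressive)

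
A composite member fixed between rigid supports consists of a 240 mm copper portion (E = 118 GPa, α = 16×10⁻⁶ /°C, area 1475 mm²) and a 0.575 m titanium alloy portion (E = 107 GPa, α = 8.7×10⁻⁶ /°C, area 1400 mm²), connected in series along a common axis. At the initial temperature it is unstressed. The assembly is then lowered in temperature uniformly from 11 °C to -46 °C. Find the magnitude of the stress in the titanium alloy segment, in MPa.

σ ≈ 69 MPa (tensile)

With the walls removed the bar would change length by δ_free = Σ αᵢΔT Lᵢ = 16×10⁻⁶×57×240 + 8.7×10⁻⁶×57×575 = 0.504 mm.
The rigid supports impose zero overall length change; the single axial force P common to all segments must satisfy P Σ Lᵢ/(AᵢEᵢ) = δ_free.
Σ Lᵢ/(AᵢEᵢ) = 240/(1475×118×10³) + 575/(1400×107×10³) = 5.217×10⁻⁶ mm/N.
Hence P = δ_free / Σ(L/AE) = 0.504/5.217×10⁻⁶ = 96.6 kN (tensile).
σ_{titanium alloy} = P / A = 96600 / 1400 = 69 MPa.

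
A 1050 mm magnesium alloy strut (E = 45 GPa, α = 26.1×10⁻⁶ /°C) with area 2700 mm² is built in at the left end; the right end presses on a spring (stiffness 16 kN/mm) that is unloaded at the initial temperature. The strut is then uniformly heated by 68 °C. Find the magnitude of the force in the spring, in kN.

P ≈ 26.2 kN

Free thermal expansion: δ_free = αΔT L = 26.1×10⁻⁶ × 68 × 1050 = 1.864 mm.
With a force P in the spring, the elastic change of the strut is PL/(AE) and that of the spring is P/k; compatibility requires their sum to equal δ_free.
So P = δ_free / [L/(AE) + 1/k] = 1.864 / [ 1050/(2700×45×10³) + 1/(16×10³) ].
P = 1.864 / 7.114×10⁻⁵ = 26190 N.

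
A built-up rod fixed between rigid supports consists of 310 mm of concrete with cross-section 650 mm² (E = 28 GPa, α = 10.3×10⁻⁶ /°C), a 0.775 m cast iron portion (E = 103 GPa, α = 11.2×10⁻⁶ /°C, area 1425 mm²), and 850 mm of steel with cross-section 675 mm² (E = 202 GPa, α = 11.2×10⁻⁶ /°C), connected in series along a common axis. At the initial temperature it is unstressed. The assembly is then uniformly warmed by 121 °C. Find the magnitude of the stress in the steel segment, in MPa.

If the supports were absent, the total length change would be Σ αᵢΔT Lᵢ = 10.3×10⁻⁶×121×310 + 11.2×10⁻⁶×121×775 + 11.2×10⁻⁶×121×850 = 2.589 mm.
Since the ends are fixed, an axial force P builds up, equal in every segment, with P · Σ Lᵢ/(AᵢEᵢ) = δ_free.
Σ Lᵢ/(AᵢEᵢ) = 310/(650×28×10³) + 775/(1425×103×10³) + 850/(675×202×10³) = 2.855×10⁻⁵ mm/N.
So P = 2.589 / 2.855×10⁻⁵ = 90.68 kN, compressive.
σ_{steel} = P / A = 90680 / 675 = 134.3 MPa.

σ ≈ 134 MPa (compressive)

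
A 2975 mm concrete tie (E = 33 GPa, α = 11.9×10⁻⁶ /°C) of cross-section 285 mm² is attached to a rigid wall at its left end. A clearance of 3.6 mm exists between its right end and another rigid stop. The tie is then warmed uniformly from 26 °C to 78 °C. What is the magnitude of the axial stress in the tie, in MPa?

If the wall were absent the tie would grow by αΔT L = 11.9×10⁻⁶ × 52 × 2975 = 1.841 mm.
Since δ_free = 1.84 mm is less than the 3.6 mm gap, the tie never touches the wall. No axial force develops.

σ ≈ 0 MPa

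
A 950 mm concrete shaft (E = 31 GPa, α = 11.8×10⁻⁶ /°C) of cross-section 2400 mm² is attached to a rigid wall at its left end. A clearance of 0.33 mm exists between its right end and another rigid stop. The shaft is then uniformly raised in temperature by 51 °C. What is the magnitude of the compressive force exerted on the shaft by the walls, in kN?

Free thermal elongation = αΔT L = 11.8×10⁻⁶ × 51 × 950 = 0.5717 mm.
After closing the 0.33 mm clearance, 0.5717 − 0.33 = 0.2417 mm of expansion remains to be suppressed by the wall.
So σ = E(δ_free − g)/L = 31×10³ × 0.2417/950 = 7.887 MPa.
P = σA = 7.887 × 2400 = 18.93 kN.

P ≈ 18.9 kN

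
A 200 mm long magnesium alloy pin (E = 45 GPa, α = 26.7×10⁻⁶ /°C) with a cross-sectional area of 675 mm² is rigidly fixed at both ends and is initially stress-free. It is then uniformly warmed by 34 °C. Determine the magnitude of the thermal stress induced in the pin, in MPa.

With length fixed, the mechanical strain must cancel the thermal strain αΔT = 26.7×10⁻⁶ × 34 = 907.8×10⁻⁶.
The stress required to suppress this strain is σ = Eε = 45×10³ × 907.8×10⁻⁶ = 40.85 MPa, compressive since the pin is trying to expand.

σ ≈ 40.9 MPa (compressive)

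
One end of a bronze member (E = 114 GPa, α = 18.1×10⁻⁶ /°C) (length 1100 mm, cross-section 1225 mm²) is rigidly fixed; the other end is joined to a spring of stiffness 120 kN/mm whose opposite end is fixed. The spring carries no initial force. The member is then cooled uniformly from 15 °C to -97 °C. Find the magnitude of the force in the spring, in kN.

Free thermal contraction: δ_free = αΔT L = 18.1×10⁻⁶ × 112 × 1100 = 2.23 mm.
Let P be the tensile force in the spring. The member extends elastically by PL/(AE) and the spring stretches by P/k; together these equal δ_free.
So P = δ_free / [L/(AE) + 1/k] = 2.23 / [ 1100/(1225×114×10³) + 1/(120×10³) ].
P = 2.23 / 1.621×10⁻⁵ = 137600 N.

P ≈ 138 kN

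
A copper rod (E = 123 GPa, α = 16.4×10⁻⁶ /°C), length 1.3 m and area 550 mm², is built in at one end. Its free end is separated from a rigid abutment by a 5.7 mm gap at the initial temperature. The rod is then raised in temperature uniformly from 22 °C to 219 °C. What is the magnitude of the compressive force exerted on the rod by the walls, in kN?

P ≈ 0 kN

If the wall were absent the rod would grow by αΔT L = 16.4×10⁻⁶ × 197 × 1300 = 4.2 mm.
This is smaller than the 5.7 mm clearance, so the rod expands freely without reaching the stop — the stress is zero.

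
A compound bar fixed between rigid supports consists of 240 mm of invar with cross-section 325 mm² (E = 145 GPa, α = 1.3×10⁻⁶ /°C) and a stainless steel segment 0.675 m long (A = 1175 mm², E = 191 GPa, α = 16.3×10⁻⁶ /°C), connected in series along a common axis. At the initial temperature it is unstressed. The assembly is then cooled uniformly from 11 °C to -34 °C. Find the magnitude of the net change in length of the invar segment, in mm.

|ΔL| ≈ 0.306 mm

With the walls removed the bar would change length by δ_free = Σ αᵢΔT Lᵢ = 1.3×10⁻⁶×45×240 + 16.3×10⁻⁶×45×675 = 0.5092 mm.
Since the ends are fixed, an axial force P builds up, equal in every segment, with P · Σ Lᵢ/(AᵢEᵢ) = δ_free.
The series flexibility is Σ Lᵢ/(AᵢEᵢ) = 240/(325×145×10³) + 675/(1175×191×10³) = 8.101×10⁻⁶ mm/N.
P = 0.5092 / 8.101×10⁻⁶ = 62850 N = 62.85 kN, tensile.
For the invar segment, free thermal change = 1.3×10⁻⁶×45×240 = 0.01404 mm and elastic change from P = 62850×240/(325×145×10³) = 0.3201 mm; these oppose, so the net change is 0.306 mm (segment lengthens).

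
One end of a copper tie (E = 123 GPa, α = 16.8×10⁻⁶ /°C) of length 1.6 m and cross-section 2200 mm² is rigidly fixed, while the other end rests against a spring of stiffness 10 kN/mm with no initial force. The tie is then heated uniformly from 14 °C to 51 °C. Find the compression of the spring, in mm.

If the spring were absent the tie would lengthen by αΔT L = 16.8×10⁻⁶ × 37 × 1600 = 0.9946 mm.
Let P be the compressive force at the spring. The tie shortens elastically by PL/(AE) and the spring compresses by P/k; together these equal δ_free.
So P = δ_free / [L/(AE) + 1/k] = 0.9946 / [ 1600/(2200×123×10³) + 1/(10×10³) ].
P = 0.9946 / 0.0001059 = 9390 N.
Spring compression = P/k = 9390/(10×10³) = 0.939 mm.

δ ≈ 0.939 mm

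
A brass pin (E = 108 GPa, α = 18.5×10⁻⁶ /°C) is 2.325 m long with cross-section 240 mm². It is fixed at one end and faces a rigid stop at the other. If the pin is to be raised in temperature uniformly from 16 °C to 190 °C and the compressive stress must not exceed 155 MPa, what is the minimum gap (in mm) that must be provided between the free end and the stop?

Free expansion if unrestrained: δ_free = αΔT L = 18.5×10⁻⁶ × 174 × 2325 = 7.484 mm.
At the allowable stress the elastic shortening the wall may impose is σL/E = 155 × 2325 / (108×10³) = 3.337 mm.
The gap must absorb the remainder: g_min = 7.484 − 3.337 = 4.147 mm.

g ≈ 4.15 mm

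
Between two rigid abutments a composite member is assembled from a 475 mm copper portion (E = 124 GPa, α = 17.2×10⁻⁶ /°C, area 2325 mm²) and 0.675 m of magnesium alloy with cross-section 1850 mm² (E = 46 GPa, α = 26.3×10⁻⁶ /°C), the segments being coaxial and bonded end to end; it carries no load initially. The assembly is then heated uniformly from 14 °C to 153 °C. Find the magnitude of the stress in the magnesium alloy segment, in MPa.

With the walls removed the bar would change length by δ_free = Σ αᵢΔT Lᵢ = 17.2×10⁻⁶×139×475 + 26.3×10⁻⁶×139×675 = 3.603 mm.
The rigid supports impose zero overall length change; the single axial force P common to all segments must satisfy P Σ Lᵢ/(AᵢEᵢ) = δ_free.
The series flexibility is Σ Lᵢ/(AᵢEᵢ) = 475/(2325×124×10³) + 675/(1850×46×10³) = 9.579×10⁻⁶ mm/N.
Hence P = δ_free / Σ(L/AE) = 3.603/9.579×10⁻⁶ = 376.1 kN (compressive).
σ_{magnesium alloy} = P / A = 376100 / 1850 = 203.3 MPa.

σ ≈ 203 MPa (compressive)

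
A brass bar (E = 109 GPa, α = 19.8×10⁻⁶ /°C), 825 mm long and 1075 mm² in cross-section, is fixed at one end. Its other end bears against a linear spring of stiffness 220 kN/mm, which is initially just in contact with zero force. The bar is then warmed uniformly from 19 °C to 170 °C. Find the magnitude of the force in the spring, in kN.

P ≈ 213 kN

The unrestrained thermal change is αΔT L = 19.8×10⁻⁶ × 151 × 825 = 2.467 mm.
With a force P in the spring, the elastic change of the bar is PL/(AE) and that of the spring is P/k; compatibility requires their sum to equal δ_free.
P [ L/(AE) + 1/k ] = δ_free → P [ 825/(1075×109×10³) + 1/(220×10³) ] = 2.467.
P = 2.467 / 1.159×10⁻⁵ = 212900 N.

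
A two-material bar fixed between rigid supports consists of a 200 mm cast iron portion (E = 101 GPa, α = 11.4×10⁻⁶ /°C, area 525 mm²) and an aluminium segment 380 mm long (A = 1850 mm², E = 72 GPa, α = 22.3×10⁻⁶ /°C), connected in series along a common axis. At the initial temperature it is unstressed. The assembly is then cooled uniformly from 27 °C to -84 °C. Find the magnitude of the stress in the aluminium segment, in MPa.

If the supports were absent, the total length change would be Σ αᵢΔT Lᵢ = 11.4×10⁻⁶×111×200 + 22.3×10⁻⁶×111×380 = 1.194 mm.
The walls prevent any net length change, so an axial force P (same in every segment) develops. Compatibility: P · Σ Lᵢ/(AᵢEᵢ) = δ_free.
Σ Lᵢ/(AᵢEᵢ) = 200/(525×101×10³) + 380/(1850×72×10³) = 6.625×10⁻⁶ mm/N.
So P = 1.194 / 6.625×10⁻⁶ = 180.2 kN, tensile.
σ_{aluminium} = P / A = 180200 / 1850 = 97.4 MPa.

σ ≈ 97.4 MPa (tensile)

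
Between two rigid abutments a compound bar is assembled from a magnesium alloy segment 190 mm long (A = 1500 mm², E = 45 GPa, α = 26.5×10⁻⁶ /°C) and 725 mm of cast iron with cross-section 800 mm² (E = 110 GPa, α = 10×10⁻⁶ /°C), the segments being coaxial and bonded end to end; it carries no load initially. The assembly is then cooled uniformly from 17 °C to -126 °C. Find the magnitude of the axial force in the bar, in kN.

Free thermal contraction of the whole bar: Σ αᵢΔT Lᵢ = 26.5×10⁻⁶×143×190 + 10×10⁻⁶×143×725 = 1.757 mm.
The rigid supports impose zero overall length change; the single axial force P common to all segments must satisfy P Σ Lᵢ/(AᵢEᵢ) = δ_free.
Σ Lᵢ/(AᵢEᵢ) = 190/(1500×45×10³) + 725/(800×110×10³) = 1.105×10⁻⁵ mm/N.
So P = 1.757 / 1.105×10⁻⁵ = 158.9 kN, tensile.

P ≈ 159 kN (tensile)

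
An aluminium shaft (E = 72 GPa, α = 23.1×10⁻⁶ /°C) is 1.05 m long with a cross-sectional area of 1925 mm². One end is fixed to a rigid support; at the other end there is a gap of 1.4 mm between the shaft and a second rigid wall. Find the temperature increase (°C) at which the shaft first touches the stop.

The gap closes when αΔT L = 1.4 mm, since the shaft is still unstressed at that instant.
So ΔT = g/(αL) = 1.4/(23.1×10⁻⁶ × 1050) = 57.72 °C.

ΔT ≈ 57.7 °C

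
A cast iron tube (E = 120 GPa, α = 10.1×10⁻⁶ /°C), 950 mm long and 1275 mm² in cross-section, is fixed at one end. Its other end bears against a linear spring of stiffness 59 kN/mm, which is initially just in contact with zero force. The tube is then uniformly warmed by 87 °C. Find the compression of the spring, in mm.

If the spring were absent the tube would lengthen by αΔT L = 10.1×10⁻⁶ × 87 × 950 = 0.8348 mm.
Let P be the compressive force at the spring. The tube shortens elastically by PL/(AE) and the spring compresses by P/k; together these equal δ_free.
P [ L/(AE) + 1/k ] = δ_free → P [ 950/(1275×120×10³) + 1/(59×10³) ] = 0.8348.
P = 0.8348 / 2.316×10⁻⁵ = 36050 N.
Spring compression = P/k = 36050/(59×10³) = 0.6109 mm.

δ ≈ 0.611 mm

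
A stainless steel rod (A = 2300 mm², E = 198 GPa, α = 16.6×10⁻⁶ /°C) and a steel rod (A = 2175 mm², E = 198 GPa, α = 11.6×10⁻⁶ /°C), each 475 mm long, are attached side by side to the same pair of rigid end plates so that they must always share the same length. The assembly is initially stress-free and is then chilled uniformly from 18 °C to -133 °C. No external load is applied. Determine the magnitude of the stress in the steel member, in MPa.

σ ≈ 76.8 MPa (compressive)

Equilibrium of a rigid end plate with no external load gives equal and opposite internal forces ±P in the two members. Since α_{stainless steel} > α_{steel}, cooling drives the stainless steel into tension and the steel into compression.
Compatibility of the two members (thermal + elastic change equal): (α₁ − α₂)ΔT = P·[1/(A₁E₁) + 1/(A₂E₂)].
|α₁ − α₂|·ΔT = 5×10⁻⁶ × 151 = 0.000755.
1/(A₁E₁) + 1/(A₂E₂) = 1/(2300×198×10³) + 1/(2175×198×10³) = 4.518×10⁻⁹ N⁻¹.
So P = 0.000755 / 4.518×10⁻⁹ = 167.1 kN.
σ_{steel} = P/A₂ = 167100/2175 = 76.83 MPa, compressive.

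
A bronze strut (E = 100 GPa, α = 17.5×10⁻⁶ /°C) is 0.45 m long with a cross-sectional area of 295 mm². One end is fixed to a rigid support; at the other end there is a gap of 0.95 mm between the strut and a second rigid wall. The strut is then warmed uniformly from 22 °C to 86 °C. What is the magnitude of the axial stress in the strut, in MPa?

σ ≈ 0 MPa

If the wall were absent the strut would grow by αΔT L = 17.5×10⁻⁶ × 64 × 450 = 0.504 mm.
This is smaller than the 0.95 mm clearance, so the strut expands freely without reaching the stop — the stress is zero.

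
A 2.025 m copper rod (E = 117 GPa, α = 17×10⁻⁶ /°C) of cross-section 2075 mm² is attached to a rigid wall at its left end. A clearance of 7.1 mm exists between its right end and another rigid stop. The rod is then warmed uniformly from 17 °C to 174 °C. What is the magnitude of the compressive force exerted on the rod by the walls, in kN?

P ≈ 0 kN

Unrestrained expansion: δ_free = αΔT L = 17×10⁻⁶ × 157 × 2025 = 5.405 mm.
This is smaller than the 7.1 mm clearance, so the rod expands freely without reaching the stop — the stress is zero.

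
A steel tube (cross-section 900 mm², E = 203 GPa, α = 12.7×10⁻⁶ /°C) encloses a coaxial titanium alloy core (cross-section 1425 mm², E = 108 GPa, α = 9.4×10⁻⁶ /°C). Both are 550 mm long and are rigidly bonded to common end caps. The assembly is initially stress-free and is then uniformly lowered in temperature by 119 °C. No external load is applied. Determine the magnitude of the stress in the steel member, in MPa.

σ ≈ 36.4 MPa (tensile)

Equilibrium of a rigid end plate with no external load gives equal and opposite internal forces ±P in the two members. Since α_{steel} > α_{titanium alloy}, cooling drives the steel into tension and the titanium alloy into compression.
Setting the final lengths equal and cancelling L: (α₁ − α₂)ΔT = P/(A₁E₁) + P/(A₂E₂).
|α₁ − α₂|·ΔT = 3.3×10⁻⁶ × 119 = 0.0003927.
1/(A₁E₁) + 1/(A₂E₂) = 1/(900×203×10³) + 1/(1425×108×10³) = 1.197×10⁻⁸ N⁻¹.
P = 0.0003927 / 1.197×10⁻⁸ = 32800 N = 32.8 kN.
σ_{steel} = P/A₁ = 32800/900 = 36.45 MPa, tensile.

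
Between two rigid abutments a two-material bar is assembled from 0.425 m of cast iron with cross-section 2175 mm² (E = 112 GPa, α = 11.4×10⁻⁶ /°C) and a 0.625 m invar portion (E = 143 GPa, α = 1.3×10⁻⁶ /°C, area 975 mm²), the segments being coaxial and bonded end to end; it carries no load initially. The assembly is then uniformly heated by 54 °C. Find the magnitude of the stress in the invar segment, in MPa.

σ ≈ 50.3 MPa (compressive)

Free thermal expansion of the whole bar: Σ αᵢΔT Lᵢ = 11.4×10⁻⁶×54×425 + 1.3×10⁻⁶×54×625 = 0.3055 mm.
Since the ends are fixed, an axial force P builds up, equal in every segment, with P · Σ Lᵢ/(AᵢEᵢ) = δ_free.
Σ Lᵢ/(AᵢEᵢ) = 425/(2175×112×10³) + 625/(975×143×10³) = 6.227×10⁻⁶ mm/N.
P = 0.3055 / 6.227×10⁻⁶ = 49060 N = 49.06 kN, compressive.
σ_{invar} = P / A = 49060 / 975 = 50.32 MPa.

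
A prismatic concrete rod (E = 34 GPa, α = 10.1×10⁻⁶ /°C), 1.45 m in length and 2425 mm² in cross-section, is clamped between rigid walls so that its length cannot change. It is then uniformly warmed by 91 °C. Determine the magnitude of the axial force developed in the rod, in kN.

P ≈ 75.8 kN (compressive)

Full restraint means ε = 0, so the stress is σ = EαΔT = 34×10³ × 10.1×10⁻⁶ × 91 = 31.25 MPa.
Then P = σA = 31.25 × 2425 mm² = 75.78 kN, compressive.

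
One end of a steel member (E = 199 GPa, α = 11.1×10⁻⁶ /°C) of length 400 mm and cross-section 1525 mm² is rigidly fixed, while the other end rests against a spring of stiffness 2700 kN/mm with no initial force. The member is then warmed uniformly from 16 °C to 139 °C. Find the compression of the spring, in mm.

Free thermal expansion: δ_free = αΔT L = 11.1×10⁻⁶ × 123 × 400 = 0.5461 mm.
Let P be the compressive force at the spring. The member shortens elastically by PL/(AE) and the spring compresses by P/k; together these equal δ_free.
So P = δ_free / [L/(AE) + 1/k] = 0.5461 / [ 400/(1525×199×10³) + 1/(2700×10³) ].
P = 0.5461 / 1.688×10⁻⁶ = 323400 N.
Spring compression = P/k = 323400/(2700×10³) = 0.1198 mm.

δ ≈ 0.12 mm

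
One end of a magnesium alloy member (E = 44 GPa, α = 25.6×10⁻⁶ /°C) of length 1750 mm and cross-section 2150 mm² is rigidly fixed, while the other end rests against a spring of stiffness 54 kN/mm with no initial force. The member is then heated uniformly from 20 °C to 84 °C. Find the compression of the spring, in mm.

δ ≈ 1.43 mm

The unrestrained thermal change is αΔT L = 25.6×10⁻⁶ × 64 × 1750 = 2.867 mm.
With a force P in the spring, the elastic change of the member is PL/(AE) and that of the spring is P/k; compatibility requires their sum to equal δ_free.
P [ L/(AE) + 1/k ] = δ_free → P [ 1750/(2150×44×10³) + 1/(54×10³) ] = 2.867.
P = 2.867 / 3.702×10⁻⁵ = 77460 N.
Spring compression = P/k = 77460/(54×10³) = 1.434 mm.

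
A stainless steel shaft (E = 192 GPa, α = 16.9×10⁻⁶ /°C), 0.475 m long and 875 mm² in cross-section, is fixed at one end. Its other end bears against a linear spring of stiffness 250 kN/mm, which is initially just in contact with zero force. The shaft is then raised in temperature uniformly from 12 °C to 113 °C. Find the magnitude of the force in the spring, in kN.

P ≈ 119 kN

The unrestrained thermal change is αΔT L = 16.9×10⁻⁶ × 101 × 475 = 0.8108 mm.
With a force P in the spring, the elastic change of the shaft is PL/(AE) and that of the spring is P/k; compatibility requires their sum to equal δ_free.
P [ L/(AE) + 1/k ] = δ_free → P [ 475/(875×192×10³) + 1/(250×10³) ] = 0.8108.
P = 0.8108 / 6.827×10⁻⁶ = 118800 N.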